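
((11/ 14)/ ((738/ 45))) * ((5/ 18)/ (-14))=-275/ 289296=-0.00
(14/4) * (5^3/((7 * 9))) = 6.94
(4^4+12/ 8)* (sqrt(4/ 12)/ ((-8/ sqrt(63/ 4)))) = -515* sqrt(21)/ 32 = -73.75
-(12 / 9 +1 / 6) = -3 / 2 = -1.50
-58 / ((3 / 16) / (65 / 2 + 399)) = -400432 / 3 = -133477.33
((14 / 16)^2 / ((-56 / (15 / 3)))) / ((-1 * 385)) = 1 / 5632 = 0.00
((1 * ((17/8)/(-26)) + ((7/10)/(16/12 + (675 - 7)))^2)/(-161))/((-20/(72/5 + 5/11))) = -350003671739/928302094720000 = -0.00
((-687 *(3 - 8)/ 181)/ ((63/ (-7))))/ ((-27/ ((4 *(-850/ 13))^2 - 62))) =5337.27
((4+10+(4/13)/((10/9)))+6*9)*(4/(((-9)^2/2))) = 6.74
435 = 435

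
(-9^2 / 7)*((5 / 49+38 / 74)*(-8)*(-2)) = -1446336 / 12691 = -113.97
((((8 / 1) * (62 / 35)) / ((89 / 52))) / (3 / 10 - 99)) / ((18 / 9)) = -25792 / 614901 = -0.04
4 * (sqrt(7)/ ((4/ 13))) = 13 * sqrt(7) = 34.39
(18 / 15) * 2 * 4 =48 / 5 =9.60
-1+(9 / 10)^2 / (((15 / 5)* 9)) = -97 / 100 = -0.97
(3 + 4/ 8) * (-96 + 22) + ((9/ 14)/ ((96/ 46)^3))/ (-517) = -23035613063/ 88940544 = -259.00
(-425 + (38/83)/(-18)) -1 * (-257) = -125515/747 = -168.03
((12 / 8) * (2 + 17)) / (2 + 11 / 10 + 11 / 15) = 171 / 23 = 7.43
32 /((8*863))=4 /863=0.00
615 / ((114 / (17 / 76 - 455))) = -7085415 / 2888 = -2453.40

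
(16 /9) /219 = 16 /1971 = 0.01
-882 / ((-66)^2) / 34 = -49 / 8228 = -0.01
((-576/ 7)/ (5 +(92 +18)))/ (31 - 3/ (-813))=-78048/ 3381805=-0.02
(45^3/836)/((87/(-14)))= -212625/12122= -17.54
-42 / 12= -7 / 2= -3.50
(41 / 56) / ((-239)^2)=41 / 3198776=0.00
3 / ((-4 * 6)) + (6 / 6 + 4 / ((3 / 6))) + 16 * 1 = 199 / 8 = 24.88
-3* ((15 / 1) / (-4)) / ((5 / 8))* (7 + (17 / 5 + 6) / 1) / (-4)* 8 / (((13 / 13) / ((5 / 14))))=-1476 / 7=-210.86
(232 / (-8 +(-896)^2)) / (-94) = -29 / 9432994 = -0.00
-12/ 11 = -1.09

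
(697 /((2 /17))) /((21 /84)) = 23698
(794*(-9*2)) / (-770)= 7146 / 385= 18.56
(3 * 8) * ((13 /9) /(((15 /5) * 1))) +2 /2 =113 /9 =12.56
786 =786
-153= -153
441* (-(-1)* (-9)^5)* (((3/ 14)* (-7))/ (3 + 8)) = 78121827/ 22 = 3550992.14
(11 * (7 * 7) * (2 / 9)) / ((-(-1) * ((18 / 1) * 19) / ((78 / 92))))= 7007 / 23598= 0.30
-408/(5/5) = -408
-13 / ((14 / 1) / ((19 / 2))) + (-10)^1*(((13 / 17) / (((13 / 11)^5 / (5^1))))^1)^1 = -345399039 / 13595036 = -25.41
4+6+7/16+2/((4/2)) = 183/16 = 11.44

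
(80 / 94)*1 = 40 / 47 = 0.85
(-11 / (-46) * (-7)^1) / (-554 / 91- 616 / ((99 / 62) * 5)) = 315315 / 15680572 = 0.02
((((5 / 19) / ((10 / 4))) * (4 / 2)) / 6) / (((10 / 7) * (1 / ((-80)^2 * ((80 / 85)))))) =143360 / 969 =147.95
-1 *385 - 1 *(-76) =-309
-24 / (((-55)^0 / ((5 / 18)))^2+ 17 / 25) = -600 / 341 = -1.76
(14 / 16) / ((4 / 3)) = 21 / 32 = 0.66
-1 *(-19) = 19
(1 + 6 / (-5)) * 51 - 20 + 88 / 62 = -4461 / 155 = -28.78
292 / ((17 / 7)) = 120.24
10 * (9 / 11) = 90 / 11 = 8.18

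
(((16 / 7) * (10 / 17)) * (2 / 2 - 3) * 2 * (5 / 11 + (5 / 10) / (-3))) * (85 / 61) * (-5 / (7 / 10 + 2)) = 1520000 / 380457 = 4.00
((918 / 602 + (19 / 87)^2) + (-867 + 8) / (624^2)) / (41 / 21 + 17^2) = 51596731843 / 9559437355520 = 0.01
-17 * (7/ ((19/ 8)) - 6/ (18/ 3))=-629/ 19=-33.11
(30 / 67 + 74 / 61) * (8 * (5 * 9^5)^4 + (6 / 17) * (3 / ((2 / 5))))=7014729816566666779601285460 / 69479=100961870731683915709801.30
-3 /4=-0.75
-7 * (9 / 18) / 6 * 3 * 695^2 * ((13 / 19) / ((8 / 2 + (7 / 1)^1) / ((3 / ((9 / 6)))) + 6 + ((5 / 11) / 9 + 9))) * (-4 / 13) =669472650 / 77311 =8659.47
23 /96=0.24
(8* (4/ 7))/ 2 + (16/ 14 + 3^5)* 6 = 1467.14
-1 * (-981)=981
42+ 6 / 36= 253 / 6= 42.17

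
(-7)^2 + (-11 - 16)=22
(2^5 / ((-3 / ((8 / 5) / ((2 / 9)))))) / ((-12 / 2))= 64 / 5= 12.80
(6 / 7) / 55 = 6 / 385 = 0.02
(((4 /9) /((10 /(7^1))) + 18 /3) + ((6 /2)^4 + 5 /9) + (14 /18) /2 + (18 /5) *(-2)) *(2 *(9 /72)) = 20.26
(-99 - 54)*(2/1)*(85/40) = -2601/4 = -650.25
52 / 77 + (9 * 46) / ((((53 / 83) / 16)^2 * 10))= 28110495716 / 1081465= 25992.98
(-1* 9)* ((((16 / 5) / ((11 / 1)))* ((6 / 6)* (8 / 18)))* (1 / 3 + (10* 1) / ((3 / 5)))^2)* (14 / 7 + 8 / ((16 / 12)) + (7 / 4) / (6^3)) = -363562 / 135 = -2693.05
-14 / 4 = -3.50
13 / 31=0.42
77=77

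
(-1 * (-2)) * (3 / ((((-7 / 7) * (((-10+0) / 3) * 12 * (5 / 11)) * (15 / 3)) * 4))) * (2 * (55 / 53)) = 363 / 10600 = 0.03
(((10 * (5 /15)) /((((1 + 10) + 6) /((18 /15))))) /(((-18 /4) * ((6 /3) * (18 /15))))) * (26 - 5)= -0.46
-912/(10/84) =-38304/5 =-7660.80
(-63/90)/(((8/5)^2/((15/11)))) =-525/1408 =-0.37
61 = 61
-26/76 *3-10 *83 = -31579/38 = -831.03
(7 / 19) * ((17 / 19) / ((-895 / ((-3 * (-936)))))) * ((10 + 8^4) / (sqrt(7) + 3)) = -2058042168 / 323095 + 686014056 * sqrt(7) / 323095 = -752.16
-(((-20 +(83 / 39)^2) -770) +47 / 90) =1326563 / 1690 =784.95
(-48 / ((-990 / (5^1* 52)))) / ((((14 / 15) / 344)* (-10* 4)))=-8944 / 77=-116.16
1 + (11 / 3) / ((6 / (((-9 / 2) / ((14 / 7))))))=-3 / 8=-0.38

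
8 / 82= 4 / 41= 0.10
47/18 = 2.61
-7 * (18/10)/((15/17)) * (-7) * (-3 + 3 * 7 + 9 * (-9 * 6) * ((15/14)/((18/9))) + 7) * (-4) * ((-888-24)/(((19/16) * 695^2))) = -361363968/2415125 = -149.63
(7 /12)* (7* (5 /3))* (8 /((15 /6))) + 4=232 /9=25.78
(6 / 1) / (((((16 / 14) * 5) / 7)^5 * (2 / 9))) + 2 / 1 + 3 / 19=149108202737 / 1945600000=76.64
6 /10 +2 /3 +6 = 109 /15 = 7.27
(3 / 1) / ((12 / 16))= 4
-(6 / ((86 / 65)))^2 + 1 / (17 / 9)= -20.04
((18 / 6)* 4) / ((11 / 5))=60 / 11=5.45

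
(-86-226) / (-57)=104 / 19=5.47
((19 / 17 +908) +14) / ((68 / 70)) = 549255 / 578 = 950.27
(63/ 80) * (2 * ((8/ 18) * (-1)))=-7/ 10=-0.70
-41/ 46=-0.89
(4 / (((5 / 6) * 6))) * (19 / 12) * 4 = 76 / 15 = 5.07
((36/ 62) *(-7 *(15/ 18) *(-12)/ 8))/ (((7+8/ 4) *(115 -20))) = 7/ 1178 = 0.01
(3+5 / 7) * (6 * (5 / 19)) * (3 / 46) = 0.38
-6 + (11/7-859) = -6044/7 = -863.43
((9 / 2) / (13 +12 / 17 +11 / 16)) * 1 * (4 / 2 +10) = 544 / 145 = 3.75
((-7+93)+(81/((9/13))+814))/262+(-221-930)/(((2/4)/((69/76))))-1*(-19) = -5144992/2489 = -2067.09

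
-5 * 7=-35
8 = 8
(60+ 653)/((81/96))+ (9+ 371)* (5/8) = 58457/54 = 1082.54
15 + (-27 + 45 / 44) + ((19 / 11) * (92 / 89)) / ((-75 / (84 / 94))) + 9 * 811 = 33534281087 / 4601300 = 7288.00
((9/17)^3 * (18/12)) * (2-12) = -10935/4913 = -2.23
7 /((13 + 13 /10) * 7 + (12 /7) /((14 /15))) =3430 /49949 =0.07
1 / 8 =0.12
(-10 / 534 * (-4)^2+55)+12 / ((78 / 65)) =64.70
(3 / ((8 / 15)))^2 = 31.64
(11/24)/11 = 1/24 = 0.04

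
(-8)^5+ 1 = -32767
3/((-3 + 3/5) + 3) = 5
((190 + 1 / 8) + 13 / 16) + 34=3599 / 16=224.94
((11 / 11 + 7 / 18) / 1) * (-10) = -13.89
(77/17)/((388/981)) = 11.45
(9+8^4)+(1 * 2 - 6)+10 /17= 69727 /17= 4101.59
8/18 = 4/9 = 0.44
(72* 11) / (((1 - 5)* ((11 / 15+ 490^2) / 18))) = -53460 / 3601511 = -0.01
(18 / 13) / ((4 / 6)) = 27 / 13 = 2.08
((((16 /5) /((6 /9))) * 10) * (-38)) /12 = -152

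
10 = 10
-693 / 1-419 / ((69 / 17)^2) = -3420464 / 4761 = -718.43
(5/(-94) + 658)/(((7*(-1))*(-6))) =61847/3948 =15.67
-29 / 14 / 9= -29 / 126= -0.23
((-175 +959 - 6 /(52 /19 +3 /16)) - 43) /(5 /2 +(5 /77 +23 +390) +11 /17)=245689950 /138384661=1.78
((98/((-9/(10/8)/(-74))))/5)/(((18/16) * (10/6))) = 14504/135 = 107.44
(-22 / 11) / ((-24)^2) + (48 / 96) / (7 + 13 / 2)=29 / 864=0.03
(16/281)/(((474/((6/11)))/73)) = 1168/244189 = 0.00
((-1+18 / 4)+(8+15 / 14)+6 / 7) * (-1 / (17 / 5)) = -470 / 119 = -3.95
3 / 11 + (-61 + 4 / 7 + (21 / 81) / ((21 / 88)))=-368416 / 6237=-59.07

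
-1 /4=-0.25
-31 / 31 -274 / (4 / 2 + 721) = -997 / 723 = -1.38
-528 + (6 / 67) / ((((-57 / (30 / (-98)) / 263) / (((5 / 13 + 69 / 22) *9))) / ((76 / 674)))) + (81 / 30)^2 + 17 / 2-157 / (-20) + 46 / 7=-1967103674677 / 3955276325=-497.34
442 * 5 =2210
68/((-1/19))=-1292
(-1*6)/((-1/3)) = 18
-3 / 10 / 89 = -3 / 890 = -0.00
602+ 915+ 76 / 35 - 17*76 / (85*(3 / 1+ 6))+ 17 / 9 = 53178 / 35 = 1519.37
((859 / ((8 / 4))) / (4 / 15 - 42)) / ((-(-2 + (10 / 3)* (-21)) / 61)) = -261995 / 30048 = -8.72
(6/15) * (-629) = -1258/5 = -251.60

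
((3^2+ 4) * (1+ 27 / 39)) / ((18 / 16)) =176 / 9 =19.56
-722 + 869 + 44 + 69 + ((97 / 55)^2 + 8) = 271.11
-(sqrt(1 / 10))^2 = -1 / 10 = -0.10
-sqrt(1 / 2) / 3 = -sqrt(2) / 6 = -0.24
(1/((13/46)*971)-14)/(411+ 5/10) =-353352/10388729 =-0.03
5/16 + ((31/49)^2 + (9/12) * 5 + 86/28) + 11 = 712009/38416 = 18.53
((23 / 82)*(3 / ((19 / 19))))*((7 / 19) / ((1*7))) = 69 / 1558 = 0.04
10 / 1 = 10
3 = 3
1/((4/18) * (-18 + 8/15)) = -135/524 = -0.26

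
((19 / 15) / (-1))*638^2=-7733836 / 15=-515589.07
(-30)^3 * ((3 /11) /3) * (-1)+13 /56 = 1512143 /616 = 2454.78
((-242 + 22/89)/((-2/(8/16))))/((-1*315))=-1793/9345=-0.19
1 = 1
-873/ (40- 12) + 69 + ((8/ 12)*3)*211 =12875/ 28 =459.82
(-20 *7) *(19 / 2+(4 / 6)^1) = -4270 / 3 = -1423.33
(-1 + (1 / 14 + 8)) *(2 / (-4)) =-99 / 28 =-3.54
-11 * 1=-11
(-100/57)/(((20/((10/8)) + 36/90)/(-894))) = 74500/779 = 95.64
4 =4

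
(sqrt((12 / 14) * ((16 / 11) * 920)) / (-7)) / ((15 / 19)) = -304 * sqrt(26565) / 8085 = -6.13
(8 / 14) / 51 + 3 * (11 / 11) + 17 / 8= 14669 / 2856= 5.14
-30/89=-0.34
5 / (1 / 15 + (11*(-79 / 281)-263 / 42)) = -295050 / 548071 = -0.54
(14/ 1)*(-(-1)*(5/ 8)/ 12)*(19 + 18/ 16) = 5635/ 384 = 14.67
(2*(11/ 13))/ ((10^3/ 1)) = 11/ 6500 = 0.00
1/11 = 0.09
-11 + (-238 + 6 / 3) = -247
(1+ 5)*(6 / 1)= 36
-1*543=-543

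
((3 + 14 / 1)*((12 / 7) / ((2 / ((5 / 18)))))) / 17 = 5 / 21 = 0.24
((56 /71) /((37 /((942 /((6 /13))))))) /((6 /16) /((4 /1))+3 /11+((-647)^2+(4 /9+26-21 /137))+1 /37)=49606292736 /477311675622931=0.00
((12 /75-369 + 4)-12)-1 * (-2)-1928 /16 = -24767 /50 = -495.34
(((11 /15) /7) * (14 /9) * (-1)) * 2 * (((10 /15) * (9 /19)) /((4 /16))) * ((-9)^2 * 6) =-19008 /95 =-200.08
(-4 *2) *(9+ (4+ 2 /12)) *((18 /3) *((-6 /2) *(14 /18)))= 4424 /3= 1474.67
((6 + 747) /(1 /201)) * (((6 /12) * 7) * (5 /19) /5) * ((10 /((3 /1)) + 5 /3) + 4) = 9535239 /38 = 250927.34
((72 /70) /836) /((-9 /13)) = -13 /7315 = -0.00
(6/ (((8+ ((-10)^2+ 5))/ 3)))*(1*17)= 306/ 113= 2.71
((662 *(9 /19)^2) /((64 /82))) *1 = 1099251 /5776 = 190.31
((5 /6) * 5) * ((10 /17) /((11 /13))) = 1625 /561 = 2.90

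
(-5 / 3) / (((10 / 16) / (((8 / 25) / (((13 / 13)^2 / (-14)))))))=896 / 75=11.95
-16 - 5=-21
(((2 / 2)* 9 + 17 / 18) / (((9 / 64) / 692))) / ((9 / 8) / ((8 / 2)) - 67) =-126840832 / 172935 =-733.46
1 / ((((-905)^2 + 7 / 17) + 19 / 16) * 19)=272 / 4232729465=0.00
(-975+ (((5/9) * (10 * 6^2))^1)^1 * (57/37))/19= -35.10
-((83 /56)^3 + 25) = -28.26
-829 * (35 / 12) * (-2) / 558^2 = 29015 / 1868184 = 0.02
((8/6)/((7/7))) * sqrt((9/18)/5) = 2 * sqrt(10)/15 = 0.42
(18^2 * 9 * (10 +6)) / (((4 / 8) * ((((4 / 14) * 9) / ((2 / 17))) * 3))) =24192 / 17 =1423.06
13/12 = 1.08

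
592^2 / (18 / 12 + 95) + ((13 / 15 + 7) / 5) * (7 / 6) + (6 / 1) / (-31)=4891183229 / 1346175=3633.39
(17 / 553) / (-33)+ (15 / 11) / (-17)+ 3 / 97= -1511179 / 30092601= -0.05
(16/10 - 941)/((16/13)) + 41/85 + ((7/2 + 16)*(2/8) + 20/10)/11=-1036531/1360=-762.16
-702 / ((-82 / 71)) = 24921 / 41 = 607.83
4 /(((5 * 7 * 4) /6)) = 6 /35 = 0.17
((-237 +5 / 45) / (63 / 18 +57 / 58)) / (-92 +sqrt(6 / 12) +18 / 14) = 116522* sqrt(2) / 36288045 +4228084 / 7257609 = 0.59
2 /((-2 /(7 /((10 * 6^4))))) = -7 /12960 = -0.00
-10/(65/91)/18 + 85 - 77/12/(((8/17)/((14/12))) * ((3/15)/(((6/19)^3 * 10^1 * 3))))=2241413/246924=9.08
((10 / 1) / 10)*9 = 9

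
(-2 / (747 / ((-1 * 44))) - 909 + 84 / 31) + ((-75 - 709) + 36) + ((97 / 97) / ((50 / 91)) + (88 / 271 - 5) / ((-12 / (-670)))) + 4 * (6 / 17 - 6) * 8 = -5585175589708 / 2667107475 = -2094.09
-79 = -79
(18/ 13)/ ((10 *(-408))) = -3/ 8840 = -0.00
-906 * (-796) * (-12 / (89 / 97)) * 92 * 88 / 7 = -6796178002944 / 623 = -10908792942.13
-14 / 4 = -7 / 2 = -3.50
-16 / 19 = -0.84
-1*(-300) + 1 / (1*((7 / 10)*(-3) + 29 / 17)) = 19930 / 67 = 297.46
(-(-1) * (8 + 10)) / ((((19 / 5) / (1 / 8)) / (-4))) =-45 / 19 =-2.37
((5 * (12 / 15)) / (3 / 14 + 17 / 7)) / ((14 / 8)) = 32 / 37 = 0.86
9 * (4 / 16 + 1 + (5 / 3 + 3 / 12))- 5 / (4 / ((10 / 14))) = 773 / 28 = 27.61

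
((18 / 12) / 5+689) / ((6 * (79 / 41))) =282613 / 4740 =59.62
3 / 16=0.19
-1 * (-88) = 88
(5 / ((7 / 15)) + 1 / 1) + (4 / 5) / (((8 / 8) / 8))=18.11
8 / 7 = 1.14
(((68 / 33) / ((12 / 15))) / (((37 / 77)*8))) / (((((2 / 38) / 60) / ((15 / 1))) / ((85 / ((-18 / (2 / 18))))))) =-24023125 / 3996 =-6011.79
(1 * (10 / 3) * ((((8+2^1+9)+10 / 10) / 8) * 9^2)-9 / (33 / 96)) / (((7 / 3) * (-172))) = -21411 / 13244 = -1.62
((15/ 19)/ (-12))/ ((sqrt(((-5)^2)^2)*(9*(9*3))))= -1/ 92340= -0.00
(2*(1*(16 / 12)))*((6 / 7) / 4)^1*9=5.14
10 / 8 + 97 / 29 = 533 / 116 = 4.59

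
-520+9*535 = 4295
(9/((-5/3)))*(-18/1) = 97.20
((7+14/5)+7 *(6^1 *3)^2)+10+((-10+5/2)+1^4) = 22813/10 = 2281.30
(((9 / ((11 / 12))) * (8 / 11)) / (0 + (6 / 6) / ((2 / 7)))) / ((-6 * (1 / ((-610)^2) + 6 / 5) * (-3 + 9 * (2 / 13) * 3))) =-92876160 / 378203287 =-0.25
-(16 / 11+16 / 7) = -288 / 77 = -3.74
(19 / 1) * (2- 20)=-342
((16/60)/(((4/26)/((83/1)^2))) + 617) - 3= 188324/15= 12554.93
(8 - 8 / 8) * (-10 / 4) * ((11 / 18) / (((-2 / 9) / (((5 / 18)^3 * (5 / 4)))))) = 240625 / 186624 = 1.29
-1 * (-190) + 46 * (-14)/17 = 2586/17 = 152.12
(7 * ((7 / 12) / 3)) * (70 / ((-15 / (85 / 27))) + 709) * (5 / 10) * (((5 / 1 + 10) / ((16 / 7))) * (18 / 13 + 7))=10513037465 / 404352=25999.72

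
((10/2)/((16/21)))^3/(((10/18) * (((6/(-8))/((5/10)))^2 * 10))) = 46305/2048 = 22.61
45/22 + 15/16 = 525/176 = 2.98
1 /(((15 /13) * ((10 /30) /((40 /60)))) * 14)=13 /105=0.12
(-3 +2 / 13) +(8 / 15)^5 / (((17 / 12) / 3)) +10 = 7.25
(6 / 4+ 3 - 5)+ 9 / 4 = 7 / 4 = 1.75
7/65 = 0.11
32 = 32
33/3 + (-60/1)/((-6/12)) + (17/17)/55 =7206/55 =131.02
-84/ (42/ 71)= -142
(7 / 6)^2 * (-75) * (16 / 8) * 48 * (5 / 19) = -49000 / 19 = -2578.95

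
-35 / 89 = -0.39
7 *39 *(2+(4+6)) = 3276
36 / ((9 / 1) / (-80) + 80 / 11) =31680 / 6301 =5.03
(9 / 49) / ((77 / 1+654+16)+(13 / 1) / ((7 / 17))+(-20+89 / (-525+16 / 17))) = 80181 / 331073393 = 0.00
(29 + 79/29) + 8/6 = 2876/87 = 33.06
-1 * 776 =-776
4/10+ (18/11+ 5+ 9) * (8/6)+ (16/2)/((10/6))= 4298/165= 26.05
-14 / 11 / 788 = -7 / 4334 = -0.00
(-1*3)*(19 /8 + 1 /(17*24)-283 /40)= 9583 /680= 14.09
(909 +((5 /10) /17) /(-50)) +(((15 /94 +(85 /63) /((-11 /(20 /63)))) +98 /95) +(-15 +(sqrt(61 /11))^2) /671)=40476570721395533 /44473026420900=910.14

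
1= 1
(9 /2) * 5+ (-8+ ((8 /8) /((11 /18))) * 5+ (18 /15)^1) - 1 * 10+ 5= 18.88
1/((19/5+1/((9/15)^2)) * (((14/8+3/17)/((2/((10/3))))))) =459/9694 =0.05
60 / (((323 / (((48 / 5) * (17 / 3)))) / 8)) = 1536 / 19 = 80.84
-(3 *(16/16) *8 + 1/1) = -25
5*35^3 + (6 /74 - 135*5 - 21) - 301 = 7894989 /37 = 213378.08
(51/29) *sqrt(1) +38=1153/29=39.76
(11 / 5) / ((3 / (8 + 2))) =7.33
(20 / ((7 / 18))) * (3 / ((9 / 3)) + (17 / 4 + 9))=5130 / 7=732.86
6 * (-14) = -84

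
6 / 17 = 0.35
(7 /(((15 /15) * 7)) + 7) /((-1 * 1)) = -8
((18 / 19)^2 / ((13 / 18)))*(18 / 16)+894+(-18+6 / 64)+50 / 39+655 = 691008061 / 450528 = 1533.77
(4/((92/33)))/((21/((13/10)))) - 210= -337957/1610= -209.91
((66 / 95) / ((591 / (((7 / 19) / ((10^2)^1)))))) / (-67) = -77 / 1191209750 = -0.00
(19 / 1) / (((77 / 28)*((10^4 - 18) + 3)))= 76 / 109835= 0.00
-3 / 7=-0.43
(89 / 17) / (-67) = -89 / 1139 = -0.08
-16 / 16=-1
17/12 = 1.42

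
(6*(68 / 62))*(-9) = -1836 / 31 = -59.23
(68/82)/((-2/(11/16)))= -187/656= -0.29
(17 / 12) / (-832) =-0.00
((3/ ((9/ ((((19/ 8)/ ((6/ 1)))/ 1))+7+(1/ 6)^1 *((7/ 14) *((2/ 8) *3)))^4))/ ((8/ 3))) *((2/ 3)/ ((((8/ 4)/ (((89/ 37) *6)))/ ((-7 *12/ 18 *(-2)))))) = 15962600177664/ 249185497355170357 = 0.00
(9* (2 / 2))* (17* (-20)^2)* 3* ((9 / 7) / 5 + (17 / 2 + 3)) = 15110280 / 7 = 2158611.43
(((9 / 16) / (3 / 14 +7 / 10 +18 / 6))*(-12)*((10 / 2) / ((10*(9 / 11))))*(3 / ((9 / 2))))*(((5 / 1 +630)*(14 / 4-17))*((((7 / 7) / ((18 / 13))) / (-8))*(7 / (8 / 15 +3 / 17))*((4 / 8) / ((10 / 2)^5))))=-136153017 / 158700800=-0.86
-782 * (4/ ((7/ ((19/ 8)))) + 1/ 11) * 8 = -697544/ 77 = -9059.01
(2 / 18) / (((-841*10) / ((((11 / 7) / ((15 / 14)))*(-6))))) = 0.00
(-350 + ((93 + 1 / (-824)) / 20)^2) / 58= -89184329839 / 15752243200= -5.66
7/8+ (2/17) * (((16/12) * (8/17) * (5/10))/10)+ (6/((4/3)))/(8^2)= 526583/554880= 0.95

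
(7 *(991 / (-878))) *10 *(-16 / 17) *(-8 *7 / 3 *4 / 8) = -15538880 / 22389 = -694.04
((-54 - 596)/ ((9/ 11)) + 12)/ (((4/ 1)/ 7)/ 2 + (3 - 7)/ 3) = 24647/ 33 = 746.88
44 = 44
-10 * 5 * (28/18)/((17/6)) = -1400/51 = -27.45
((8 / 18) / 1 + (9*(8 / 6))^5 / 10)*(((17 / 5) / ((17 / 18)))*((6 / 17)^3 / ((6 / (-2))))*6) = -967476096 / 122825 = -7876.87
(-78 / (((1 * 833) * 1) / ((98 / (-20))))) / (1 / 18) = 702 / 85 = 8.26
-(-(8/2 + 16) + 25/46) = 895/46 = 19.46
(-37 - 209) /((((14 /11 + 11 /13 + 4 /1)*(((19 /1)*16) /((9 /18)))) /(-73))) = 4.83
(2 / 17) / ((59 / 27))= 54 / 1003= 0.05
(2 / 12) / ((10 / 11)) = 11 / 60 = 0.18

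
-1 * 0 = 0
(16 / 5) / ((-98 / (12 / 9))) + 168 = 123448 / 735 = 167.96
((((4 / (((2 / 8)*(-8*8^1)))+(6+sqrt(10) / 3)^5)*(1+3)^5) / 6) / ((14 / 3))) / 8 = 79845.69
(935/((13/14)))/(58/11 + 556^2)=71995/22103601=0.00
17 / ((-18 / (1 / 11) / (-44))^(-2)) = 1377 / 4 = 344.25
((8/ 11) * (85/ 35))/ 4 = 0.44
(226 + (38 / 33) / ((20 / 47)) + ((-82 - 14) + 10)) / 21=47093 / 6930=6.80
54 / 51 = 18 / 17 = 1.06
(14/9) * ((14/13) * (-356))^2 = 347763584/1521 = 228641.41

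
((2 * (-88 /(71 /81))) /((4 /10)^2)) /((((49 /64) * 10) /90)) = -51321600 /3479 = -14751.83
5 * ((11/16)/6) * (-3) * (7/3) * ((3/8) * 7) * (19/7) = -7315/256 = -28.57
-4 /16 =-1 /4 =-0.25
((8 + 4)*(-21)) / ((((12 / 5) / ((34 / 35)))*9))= -34 / 3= -11.33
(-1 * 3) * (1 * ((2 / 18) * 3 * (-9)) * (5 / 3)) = 15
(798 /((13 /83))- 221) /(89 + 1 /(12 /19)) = 760332 /14131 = 53.81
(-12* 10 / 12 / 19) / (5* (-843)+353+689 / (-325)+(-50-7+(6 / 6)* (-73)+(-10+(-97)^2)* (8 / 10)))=-250 / 1674413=-0.00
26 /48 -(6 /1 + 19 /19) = -155 /24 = -6.46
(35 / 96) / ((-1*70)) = -1 / 192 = -0.01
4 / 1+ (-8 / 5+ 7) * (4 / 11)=5.96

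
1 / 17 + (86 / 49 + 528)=441335 / 833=529.81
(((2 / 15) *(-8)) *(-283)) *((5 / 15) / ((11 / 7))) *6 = 384.19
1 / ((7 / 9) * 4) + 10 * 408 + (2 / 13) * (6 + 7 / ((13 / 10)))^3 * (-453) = -98754.44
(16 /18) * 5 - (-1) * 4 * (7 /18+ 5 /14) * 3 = 844 /63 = 13.40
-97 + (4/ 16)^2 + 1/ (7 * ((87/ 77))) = -134761/ 1392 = -96.81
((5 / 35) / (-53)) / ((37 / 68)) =-68 / 13727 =-0.00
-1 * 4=-4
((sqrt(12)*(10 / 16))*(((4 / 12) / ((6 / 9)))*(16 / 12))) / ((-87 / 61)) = -305*sqrt(3) / 522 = -1.01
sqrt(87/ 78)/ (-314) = -sqrt(754)/ 8164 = -0.00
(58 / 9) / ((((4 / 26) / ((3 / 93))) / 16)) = 6032 / 279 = 21.62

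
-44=-44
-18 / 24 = -3 / 4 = -0.75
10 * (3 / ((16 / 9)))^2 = 3645 / 128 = 28.48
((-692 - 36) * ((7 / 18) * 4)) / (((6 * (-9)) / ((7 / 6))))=17836 / 729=24.47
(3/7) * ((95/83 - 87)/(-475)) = 3054/39425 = 0.08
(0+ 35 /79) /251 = 35 /19829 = 0.00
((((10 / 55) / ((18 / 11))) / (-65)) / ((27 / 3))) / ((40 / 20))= -1 / 10530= -0.00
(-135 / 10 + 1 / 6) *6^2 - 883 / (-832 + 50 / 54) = -10746879 / 22439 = -478.94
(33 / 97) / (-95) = -33 / 9215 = -0.00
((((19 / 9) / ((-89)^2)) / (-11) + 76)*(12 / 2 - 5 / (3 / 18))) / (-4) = 119195170 / 261393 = 456.00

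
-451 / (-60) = 451 / 60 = 7.52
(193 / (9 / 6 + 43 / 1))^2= 148996 / 7921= 18.81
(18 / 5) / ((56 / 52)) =117 / 35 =3.34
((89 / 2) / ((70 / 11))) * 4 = 979 / 35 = 27.97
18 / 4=9 / 2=4.50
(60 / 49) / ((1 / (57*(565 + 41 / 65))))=25147944 / 637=39478.72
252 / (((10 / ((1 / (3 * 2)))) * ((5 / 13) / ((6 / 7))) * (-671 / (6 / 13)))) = -108 / 16775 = -0.01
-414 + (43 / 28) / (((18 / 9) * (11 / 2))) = -127469 / 308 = -413.86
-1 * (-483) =483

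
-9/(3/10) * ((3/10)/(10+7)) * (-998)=8982/17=528.35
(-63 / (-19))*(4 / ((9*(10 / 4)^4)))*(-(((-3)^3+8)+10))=4032 / 11875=0.34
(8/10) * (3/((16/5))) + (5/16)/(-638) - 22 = -216925/10208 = -21.25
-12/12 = -1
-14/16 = -7/8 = -0.88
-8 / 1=-8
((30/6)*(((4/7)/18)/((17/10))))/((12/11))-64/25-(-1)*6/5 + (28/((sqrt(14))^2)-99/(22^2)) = 1841527/3534300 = 0.52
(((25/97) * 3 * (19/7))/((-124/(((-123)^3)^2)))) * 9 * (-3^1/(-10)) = -26646446006046855/168392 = -158240569659.17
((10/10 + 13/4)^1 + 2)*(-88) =-550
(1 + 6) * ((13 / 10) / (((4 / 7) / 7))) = 4459 / 40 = 111.48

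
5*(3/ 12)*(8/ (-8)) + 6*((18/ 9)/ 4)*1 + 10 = 47/ 4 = 11.75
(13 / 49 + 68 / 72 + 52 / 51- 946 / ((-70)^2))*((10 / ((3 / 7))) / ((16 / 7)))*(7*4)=2671571 / 4590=582.04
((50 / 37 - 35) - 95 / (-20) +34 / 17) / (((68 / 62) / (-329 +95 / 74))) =2992840161 / 372368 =8037.32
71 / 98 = 0.72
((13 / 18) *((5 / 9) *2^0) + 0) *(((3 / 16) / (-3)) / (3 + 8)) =-0.00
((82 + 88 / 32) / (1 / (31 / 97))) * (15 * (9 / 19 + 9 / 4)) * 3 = 97891335 / 29488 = 3319.70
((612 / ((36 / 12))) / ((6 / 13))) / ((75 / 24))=3536 / 25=141.44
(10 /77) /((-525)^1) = -2 /8085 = -0.00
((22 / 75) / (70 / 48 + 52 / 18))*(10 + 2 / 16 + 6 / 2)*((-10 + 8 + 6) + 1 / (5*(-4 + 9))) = 3.58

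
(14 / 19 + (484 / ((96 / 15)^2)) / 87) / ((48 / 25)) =9232075 / 20312064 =0.45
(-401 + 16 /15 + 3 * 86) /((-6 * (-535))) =-2129 /48150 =-0.04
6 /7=0.86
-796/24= -199/6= -33.17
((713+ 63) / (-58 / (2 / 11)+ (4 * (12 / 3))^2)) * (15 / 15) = -776 / 63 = -12.32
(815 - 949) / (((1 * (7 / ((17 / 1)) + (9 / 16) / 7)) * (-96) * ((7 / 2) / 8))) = 18224 / 2811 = 6.48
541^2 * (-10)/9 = -2926810/9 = -325201.11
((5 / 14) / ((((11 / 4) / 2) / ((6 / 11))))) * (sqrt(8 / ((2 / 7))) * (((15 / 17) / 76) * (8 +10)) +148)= 16200 * sqrt(7) / 273581 +17760 / 847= 21.12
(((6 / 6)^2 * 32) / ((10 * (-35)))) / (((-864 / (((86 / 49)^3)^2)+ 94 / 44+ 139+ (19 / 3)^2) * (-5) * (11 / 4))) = 0.00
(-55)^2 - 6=3019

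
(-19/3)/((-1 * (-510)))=-19/1530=-0.01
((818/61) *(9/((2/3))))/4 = 11043/244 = 45.26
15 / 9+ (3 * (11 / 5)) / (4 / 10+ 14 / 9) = 121 / 24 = 5.04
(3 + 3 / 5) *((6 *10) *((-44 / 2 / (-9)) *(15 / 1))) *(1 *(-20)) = -158400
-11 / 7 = -1.57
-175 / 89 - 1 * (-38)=3207 / 89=36.03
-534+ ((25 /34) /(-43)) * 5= -780833 /1462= -534.09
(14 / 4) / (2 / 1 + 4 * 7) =7 / 60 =0.12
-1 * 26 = -26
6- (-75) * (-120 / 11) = -8934 / 11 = -812.18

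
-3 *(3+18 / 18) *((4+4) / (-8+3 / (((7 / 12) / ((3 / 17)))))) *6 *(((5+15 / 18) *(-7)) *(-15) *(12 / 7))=17992800 / 211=85273.93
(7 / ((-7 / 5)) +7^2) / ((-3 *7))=-44 / 21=-2.10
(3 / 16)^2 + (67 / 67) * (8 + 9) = 4361 / 256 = 17.04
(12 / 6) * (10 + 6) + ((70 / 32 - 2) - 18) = 227 / 16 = 14.19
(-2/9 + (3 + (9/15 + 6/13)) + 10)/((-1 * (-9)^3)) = 8096/426465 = 0.02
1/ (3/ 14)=14/ 3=4.67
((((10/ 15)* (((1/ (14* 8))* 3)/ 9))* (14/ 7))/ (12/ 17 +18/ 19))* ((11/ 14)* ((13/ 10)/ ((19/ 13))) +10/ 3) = 547009/ 56518560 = 0.01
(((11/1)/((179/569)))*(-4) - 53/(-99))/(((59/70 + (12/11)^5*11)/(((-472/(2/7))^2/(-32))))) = 19619179338363605/29452397049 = 666131.84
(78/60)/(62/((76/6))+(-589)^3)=-247/38823928180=-0.00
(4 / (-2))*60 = -120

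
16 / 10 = 8 / 5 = 1.60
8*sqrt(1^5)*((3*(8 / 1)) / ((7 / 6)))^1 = 1152 / 7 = 164.57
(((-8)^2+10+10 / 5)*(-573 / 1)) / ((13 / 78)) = -261288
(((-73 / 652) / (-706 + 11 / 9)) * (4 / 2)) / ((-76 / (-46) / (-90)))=-679995 / 39288542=-0.02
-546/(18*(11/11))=-91/3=-30.33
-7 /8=-0.88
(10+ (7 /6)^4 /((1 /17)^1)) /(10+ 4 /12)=53777 /13392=4.02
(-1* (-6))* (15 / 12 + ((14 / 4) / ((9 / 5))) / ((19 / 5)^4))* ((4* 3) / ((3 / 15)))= 59081950 / 130321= 453.36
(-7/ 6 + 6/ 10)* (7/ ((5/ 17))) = -2023/ 150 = -13.49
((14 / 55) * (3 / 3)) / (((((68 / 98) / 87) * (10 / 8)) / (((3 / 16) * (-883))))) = -79048809 / 18700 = -4227.21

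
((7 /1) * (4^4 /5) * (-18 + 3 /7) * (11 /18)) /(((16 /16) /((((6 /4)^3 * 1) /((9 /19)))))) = -137104 /5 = -27420.80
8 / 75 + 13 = 983 / 75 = 13.11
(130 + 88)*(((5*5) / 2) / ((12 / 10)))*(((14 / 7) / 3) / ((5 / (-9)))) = -2725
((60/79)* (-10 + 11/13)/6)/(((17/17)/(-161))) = 191590/1027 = 186.55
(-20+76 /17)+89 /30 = -6407 /510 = -12.56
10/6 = 5/3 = 1.67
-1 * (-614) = 614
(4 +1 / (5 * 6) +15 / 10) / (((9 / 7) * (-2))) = -581 / 270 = -2.15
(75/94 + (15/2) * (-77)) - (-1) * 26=-25883/47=-550.70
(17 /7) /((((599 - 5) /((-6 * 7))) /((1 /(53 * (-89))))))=17 /466983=0.00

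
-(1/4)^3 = -1/64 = -0.02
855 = 855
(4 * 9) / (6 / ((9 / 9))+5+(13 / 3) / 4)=432 / 145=2.98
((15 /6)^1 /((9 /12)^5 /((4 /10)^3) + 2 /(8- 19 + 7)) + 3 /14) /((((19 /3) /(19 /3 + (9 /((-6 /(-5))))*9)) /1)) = 161941751 /13980428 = 11.58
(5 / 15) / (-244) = -1 / 732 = -0.00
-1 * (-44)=44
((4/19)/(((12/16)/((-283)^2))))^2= 1642047467776/3249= 505400882.66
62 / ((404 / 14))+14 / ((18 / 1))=2660 / 909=2.93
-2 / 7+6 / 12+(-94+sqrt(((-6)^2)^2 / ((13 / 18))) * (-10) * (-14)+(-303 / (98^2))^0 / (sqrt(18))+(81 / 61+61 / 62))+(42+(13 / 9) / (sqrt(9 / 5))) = -654887 / 13237+sqrt(2) / 6+13 * sqrt(5) / 27+15120 * sqrt(26) / 13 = 5882.39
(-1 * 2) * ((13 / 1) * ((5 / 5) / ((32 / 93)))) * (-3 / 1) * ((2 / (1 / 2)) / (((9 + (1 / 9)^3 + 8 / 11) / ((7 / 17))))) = 203594391 / 5304952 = 38.38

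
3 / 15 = 1 / 5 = 0.20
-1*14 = -14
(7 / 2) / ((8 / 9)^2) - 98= -11977 / 128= -93.57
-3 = -3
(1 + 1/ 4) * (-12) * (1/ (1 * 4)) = -15/ 4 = -3.75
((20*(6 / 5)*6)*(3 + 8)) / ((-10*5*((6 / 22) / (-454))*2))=659208 / 25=26368.32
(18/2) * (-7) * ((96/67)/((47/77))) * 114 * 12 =-637072128/3149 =-202309.35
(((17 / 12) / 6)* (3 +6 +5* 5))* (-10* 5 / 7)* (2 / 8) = -7225 / 504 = -14.34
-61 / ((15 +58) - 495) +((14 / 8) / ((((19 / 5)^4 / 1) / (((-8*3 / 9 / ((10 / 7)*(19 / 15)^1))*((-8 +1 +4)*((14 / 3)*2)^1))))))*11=4131557039 / 1044913778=3.95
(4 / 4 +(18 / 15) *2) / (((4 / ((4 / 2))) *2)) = 17 / 20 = 0.85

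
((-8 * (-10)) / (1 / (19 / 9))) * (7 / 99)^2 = 74480 / 88209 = 0.84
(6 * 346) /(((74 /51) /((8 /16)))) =26469 /37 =715.38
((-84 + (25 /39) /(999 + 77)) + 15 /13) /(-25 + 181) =-3476531 /6546384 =-0.53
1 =1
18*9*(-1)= -162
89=89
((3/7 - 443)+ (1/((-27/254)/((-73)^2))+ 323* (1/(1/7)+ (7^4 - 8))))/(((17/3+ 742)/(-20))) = -2739083840/141309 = -19383.65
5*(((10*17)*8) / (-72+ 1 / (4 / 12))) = -6800 / 69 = -98.55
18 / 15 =6 / 5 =1.20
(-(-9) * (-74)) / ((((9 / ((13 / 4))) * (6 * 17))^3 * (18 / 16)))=-81289 / 3094482528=-0.00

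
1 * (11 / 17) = 11 / 17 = 0.65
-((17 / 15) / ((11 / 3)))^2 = -289 / 3025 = -0.10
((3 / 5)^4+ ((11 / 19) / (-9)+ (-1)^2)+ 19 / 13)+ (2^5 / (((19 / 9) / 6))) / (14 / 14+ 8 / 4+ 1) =35100688 / 1389375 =25.26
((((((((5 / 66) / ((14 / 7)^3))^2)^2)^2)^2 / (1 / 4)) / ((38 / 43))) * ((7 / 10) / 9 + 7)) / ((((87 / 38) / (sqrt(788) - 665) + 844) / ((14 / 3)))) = 24241302490234375 * sqrt(197) / 2662652627985016277895177015938257262877952568758955409408 + 11834528317264373779296875 / 15975915767910097667371062095629543577267715412553732456448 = 0.00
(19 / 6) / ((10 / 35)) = 133 / 12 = 11.08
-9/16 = -0.56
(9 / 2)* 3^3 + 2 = 247 / 2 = 123.50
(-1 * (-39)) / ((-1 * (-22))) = 39 / 22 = 1.77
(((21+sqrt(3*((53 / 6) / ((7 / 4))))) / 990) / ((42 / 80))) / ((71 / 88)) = 32*sqrt(742) / 93933+32 / 639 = 0.06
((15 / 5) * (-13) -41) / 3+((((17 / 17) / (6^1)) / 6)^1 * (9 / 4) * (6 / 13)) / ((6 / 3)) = -16631 / 624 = -26.65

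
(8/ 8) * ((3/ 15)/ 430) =1/ 2150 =0.00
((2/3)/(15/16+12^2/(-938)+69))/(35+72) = 15008/168094539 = 0.00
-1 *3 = -3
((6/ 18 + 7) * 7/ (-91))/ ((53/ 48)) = -352/ 689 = -0.51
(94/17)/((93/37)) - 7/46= 148921/72726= 2.05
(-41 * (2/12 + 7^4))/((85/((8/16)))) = -590687/1020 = -579.10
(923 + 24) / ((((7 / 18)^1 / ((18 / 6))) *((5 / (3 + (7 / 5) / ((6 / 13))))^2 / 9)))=837666009 / 8750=95733.26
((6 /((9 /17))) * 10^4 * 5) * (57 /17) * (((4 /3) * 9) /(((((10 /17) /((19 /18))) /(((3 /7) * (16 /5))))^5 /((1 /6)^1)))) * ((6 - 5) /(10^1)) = 2188850739905069056 /63814078125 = 34300436.58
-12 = -12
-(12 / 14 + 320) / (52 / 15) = -16845 / 182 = -92.55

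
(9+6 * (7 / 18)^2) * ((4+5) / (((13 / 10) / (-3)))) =-2675 / 13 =-205.77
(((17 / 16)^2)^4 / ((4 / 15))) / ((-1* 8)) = -104636361615 / 137438953472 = -0.76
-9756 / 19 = -513.47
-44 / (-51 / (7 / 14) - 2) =11 / 26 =0.42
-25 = -25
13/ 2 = 6.50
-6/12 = -1/2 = -0.50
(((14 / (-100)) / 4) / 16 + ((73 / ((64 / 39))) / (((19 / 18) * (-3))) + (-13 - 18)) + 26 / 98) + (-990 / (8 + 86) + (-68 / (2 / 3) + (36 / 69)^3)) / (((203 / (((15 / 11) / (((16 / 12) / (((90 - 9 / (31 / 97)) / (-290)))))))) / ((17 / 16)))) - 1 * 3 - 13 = -14817579325036140999 / 244287589651582400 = -60.66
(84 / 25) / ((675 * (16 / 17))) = 119 / 22500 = 0.01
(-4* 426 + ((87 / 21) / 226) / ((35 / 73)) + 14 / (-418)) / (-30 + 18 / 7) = 19719195457 / 317412480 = 62.12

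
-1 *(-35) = 35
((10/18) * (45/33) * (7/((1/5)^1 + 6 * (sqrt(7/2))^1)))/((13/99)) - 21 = -862302/40937 + 39375 * sqrt(14)/40937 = -17.47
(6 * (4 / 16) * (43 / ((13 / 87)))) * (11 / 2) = 123453 / 52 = 2374.10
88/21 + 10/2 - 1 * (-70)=1663/21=79.19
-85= -85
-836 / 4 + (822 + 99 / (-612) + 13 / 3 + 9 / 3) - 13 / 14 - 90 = 755759 / 1428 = 529.24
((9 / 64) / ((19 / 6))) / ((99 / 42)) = 63 / 3344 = 0.02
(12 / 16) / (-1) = -3 / 4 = -0.75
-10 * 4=-40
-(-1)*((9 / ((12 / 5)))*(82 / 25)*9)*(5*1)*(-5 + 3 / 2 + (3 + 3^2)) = 18819 / 4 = 4704.75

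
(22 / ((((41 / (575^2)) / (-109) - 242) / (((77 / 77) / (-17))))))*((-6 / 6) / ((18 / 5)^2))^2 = 247762109375 / 7781915334554136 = 0.00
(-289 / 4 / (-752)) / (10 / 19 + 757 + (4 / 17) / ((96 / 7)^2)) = 3360492 / 26496059885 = 0.00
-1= -1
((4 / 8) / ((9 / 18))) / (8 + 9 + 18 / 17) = 17 / 307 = 0.06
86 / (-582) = -43 / 291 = -0.15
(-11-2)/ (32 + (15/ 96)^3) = -425984/ 1048701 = -0.41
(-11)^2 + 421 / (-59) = 6718 / 59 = 113.86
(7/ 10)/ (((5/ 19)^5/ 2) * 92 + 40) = 17332693/ 991877100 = 0.02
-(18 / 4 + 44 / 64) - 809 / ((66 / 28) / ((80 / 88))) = -317.20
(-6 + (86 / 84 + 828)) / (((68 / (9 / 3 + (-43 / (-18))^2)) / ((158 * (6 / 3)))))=1100509579 / 33048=33300.34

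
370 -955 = -585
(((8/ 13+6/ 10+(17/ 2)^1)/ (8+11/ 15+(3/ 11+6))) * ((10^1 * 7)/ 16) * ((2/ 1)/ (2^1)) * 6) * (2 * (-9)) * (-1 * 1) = 305.91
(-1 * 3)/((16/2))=-3/8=-0.38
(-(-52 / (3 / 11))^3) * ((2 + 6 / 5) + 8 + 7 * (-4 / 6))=18340626304 / 405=45285497.05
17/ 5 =3.40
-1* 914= -914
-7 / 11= -0.64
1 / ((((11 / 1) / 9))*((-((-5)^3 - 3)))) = 9 / 1408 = 0.01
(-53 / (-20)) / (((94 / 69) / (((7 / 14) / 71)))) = 3657 / 266960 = 0.01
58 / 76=29 / 38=0.76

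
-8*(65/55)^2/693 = -1352/83853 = -0.02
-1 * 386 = -386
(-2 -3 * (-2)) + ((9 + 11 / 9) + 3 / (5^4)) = 80027 / 5625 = 14.23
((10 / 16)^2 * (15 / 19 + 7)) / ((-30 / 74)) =-6845 / 912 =-7.51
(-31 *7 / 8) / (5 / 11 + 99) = -2387 / 8752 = -0.27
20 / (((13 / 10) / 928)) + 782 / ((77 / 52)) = 14819832 / 1001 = 14805.03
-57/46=-1.24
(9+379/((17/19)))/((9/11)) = 80894/153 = 528.72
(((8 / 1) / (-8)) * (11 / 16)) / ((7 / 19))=-209 / 112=-1.87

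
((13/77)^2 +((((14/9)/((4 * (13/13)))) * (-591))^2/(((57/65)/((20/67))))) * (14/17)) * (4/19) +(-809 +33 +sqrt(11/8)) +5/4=sqrt(22)/4 +616824409176485/263291071428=2343.92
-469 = -469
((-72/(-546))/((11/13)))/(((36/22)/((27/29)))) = 18/203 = 0.09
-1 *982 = -982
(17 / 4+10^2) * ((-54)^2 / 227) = 303993 / 227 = 1339.18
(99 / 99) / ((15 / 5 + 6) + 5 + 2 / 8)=4 / 57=0.07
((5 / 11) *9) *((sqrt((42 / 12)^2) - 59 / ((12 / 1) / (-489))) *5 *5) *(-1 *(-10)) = 54174375 / 22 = 2462471.59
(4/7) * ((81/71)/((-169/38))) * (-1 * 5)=61560/83993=0.73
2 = 2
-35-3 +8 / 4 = -36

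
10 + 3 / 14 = 143 / 14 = 10.21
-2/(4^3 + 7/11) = -22/711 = -0.03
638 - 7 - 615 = 16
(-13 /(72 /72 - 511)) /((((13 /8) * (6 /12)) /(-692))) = -5536 /255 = -21.71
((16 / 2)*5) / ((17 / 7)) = 280 / 17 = 16.47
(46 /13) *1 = 46 /13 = 3.54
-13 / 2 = -6.50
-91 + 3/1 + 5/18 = -1579/18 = -87.72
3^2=9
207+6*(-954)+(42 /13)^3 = -12046761 /2197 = -5483.28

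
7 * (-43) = -301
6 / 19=0.32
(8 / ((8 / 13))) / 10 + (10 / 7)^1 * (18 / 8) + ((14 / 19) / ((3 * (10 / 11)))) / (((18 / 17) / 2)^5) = 1297098217 / 117802755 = 11.01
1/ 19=0.05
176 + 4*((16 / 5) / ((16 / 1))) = 884 / 5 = 176.80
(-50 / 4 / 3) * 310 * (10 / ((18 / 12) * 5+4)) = -77500 / 69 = -1123.19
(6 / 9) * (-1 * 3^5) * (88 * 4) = -57024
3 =3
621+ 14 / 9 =622.56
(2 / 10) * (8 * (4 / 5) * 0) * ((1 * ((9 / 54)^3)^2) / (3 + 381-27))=0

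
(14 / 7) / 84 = 1 / 42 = 0.02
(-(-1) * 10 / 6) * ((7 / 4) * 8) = 70 / 3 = 23.33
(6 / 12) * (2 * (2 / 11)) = 2 / 11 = 0.18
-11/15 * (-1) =11/15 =0.73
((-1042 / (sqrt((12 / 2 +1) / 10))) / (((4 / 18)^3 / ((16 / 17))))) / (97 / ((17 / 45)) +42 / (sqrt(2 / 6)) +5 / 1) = -845075025 * sqrt(70) / 15988973 +19370259 * sqrt(210) / 2284139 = -319.31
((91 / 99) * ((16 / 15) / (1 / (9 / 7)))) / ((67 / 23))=4784 / 11055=0.43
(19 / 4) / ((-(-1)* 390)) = 19 / 1560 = 0.01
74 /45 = 1.64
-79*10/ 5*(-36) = 5688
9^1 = 9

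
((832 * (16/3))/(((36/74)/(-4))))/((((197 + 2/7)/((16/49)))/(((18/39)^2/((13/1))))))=-4849664/4901169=-0.99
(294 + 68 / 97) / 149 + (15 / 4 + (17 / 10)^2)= 3113848 / 361325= 8.62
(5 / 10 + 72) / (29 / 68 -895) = -4930 / 60831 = -0.08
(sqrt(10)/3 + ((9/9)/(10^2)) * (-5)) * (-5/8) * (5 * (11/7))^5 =-18792.17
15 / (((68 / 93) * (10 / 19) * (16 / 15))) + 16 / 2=96923 / 2176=44.54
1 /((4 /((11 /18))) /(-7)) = -77 /72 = -1.07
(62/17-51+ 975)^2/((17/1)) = 248692900/4913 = 50619.36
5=5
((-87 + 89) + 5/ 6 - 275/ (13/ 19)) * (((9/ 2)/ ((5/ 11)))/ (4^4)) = -1027257/ 66560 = -15.43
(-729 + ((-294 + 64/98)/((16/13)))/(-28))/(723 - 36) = -7908073/7540512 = -1.05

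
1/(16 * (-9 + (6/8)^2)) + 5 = 674/135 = 4.99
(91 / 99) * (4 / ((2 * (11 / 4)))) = 728 / 1089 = 0.67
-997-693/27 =-3068/3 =-1022.67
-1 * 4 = -4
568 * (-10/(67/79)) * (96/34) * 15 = -323078400/1139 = -283650.92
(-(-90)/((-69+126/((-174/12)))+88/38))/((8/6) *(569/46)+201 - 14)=-180090/30691409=-0.01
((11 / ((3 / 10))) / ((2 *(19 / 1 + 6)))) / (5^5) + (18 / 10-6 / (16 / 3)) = 0.68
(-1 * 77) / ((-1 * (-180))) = -77 / 180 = -0.43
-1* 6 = -6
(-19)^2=361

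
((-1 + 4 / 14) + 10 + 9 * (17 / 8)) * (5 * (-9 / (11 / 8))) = -71595 / 77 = -929.81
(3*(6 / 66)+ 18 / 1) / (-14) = -201 / 154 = -1.31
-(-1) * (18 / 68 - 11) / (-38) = 365 / 1292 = 0.28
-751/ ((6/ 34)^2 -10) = 217039/ 2881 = 75.33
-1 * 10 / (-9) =10 / 9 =1.11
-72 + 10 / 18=-643 / 9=-71.44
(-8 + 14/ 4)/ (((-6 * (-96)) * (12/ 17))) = -17/ 1536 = -0.01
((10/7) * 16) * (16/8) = 320/7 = 45.71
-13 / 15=-0.87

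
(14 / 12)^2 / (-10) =-49 / 360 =-0.14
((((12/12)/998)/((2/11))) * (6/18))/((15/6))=11/14970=0.00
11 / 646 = 0.02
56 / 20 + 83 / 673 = 2.92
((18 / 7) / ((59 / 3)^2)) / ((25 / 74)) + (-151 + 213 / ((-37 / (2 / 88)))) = -149862509711 / 991736900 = -151.11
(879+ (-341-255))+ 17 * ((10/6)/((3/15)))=1274/3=424.67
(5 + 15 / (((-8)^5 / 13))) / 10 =0.50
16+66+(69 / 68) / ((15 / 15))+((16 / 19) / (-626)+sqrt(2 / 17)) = sqrt(34) / 17+33570271 / 404396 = 83.36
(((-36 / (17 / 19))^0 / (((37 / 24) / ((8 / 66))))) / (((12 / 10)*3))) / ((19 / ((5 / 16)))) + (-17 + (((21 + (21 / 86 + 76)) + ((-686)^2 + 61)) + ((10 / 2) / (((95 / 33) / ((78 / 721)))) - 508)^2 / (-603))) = 1862823647115301867765 / 3960845515201806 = 470309.59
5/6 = 0.83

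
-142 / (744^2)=-71 / 276768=-0.00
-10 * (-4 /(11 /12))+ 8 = 568 /11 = 51.64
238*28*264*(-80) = -140743680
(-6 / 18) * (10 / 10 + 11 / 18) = -29 / 54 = -0.54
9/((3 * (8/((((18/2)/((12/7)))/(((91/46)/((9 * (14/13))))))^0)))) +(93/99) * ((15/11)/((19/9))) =18057/18392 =0.98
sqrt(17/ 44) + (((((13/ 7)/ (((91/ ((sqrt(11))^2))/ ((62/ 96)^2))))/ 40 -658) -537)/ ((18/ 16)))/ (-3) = sqrt(187)/ 22 + 5396418229/ 15240960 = 354.69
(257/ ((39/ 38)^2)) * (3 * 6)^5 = 77914866816/ 169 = 461034714.89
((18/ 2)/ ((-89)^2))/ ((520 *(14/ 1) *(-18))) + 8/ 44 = 230659509/ 1268627360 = 0.18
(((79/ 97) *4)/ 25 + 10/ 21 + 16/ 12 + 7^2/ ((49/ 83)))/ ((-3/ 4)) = -113.25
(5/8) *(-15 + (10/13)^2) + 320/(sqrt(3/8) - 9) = -2600197/58136 - 128 *sqrt(6)/129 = -47.16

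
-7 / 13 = -0.54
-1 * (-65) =65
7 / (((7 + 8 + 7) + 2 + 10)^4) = 7 / 1336336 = 0.00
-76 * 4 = -304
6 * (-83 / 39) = -166 / 13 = -12.77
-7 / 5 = -1.40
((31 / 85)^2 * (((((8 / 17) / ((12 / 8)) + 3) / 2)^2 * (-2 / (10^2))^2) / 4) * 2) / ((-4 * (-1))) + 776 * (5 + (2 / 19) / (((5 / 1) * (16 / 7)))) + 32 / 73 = 8106336589038356827 / 2085185286000000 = 3887.59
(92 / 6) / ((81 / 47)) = 2162 / 243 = 8.90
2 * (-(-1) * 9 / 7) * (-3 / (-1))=54 / 7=7.71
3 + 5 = 8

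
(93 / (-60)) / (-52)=31 / 1040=0.03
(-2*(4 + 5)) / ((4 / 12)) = -54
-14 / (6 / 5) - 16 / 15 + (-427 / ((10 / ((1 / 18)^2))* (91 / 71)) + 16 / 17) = -11.89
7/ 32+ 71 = 2279/ 32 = 71.22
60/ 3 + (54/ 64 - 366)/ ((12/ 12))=-11045/ 32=-345.16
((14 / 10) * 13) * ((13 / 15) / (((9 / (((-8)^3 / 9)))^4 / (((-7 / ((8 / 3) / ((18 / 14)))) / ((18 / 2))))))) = -10161892622336 / 1076168025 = -9442.66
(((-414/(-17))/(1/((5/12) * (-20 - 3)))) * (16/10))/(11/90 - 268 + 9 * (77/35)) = 571320/379559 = 1.51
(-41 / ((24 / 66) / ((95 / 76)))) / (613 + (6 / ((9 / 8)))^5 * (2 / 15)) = -8219475 / 69304592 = -0.12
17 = 17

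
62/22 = 31/11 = 2.82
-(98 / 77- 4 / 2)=8 / 11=0.73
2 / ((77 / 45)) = 90 / 77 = 1.17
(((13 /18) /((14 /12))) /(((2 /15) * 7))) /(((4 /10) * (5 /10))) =325 /98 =3.32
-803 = -803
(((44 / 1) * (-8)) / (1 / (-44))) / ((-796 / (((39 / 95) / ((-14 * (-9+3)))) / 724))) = -3146 / 23952635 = -0.00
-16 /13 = -1.23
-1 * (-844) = 844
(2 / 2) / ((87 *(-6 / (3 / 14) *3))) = -1 / 7308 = -0.00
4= 4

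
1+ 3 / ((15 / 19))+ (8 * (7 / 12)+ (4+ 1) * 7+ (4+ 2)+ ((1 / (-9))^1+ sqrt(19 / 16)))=sqrt(19) / 4+ 2266 / 45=51.45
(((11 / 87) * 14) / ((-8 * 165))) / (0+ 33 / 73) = -511 / 172260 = -0.00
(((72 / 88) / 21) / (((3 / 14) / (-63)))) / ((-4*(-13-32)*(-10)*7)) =1 / 1100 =0.00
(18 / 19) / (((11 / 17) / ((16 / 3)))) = 1632 / 209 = 7.81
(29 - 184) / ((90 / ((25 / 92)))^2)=-0.00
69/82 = 0.84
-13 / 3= -4.33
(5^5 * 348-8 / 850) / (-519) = -462187496 / 220575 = -2095.38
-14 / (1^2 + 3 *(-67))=7 / 100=0.07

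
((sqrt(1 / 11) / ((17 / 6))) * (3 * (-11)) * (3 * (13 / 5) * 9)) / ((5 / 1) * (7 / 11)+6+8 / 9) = -625482 * sqrt(11) / 84745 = -24.48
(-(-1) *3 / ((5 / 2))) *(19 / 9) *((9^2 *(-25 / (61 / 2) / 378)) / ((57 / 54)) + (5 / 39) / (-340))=-0.42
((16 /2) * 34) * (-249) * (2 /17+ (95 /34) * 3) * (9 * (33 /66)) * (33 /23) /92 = -21372417 /529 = -40401.54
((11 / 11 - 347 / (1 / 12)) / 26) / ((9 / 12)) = -8326 / 39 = -213.49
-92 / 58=-46 / 29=-1.59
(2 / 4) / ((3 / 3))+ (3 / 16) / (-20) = 157 / 320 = 0.49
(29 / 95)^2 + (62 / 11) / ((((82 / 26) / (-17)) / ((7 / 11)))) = -861451649 / 44773025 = -19.24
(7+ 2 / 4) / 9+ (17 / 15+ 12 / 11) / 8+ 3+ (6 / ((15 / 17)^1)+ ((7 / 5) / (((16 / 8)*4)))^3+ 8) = 13317373 / 704000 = 18.92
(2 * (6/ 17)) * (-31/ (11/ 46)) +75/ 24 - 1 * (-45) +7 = -54429/ 1496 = -36.38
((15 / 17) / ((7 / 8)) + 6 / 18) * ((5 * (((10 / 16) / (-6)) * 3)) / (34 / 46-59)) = 55085 / 1530816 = 0.04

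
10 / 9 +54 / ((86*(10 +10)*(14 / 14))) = 8843 / 7740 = 1.14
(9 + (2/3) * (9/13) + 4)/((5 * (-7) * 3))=-5/39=-0.13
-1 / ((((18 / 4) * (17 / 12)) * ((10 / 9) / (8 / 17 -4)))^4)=-429981696 / 6975757441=-0.06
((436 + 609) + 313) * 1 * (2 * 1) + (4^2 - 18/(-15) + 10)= 13716/5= 2743.20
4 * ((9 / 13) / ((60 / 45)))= 27 / 13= 2.08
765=765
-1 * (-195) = 195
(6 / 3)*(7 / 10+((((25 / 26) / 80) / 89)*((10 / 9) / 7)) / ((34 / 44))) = 34697491 / 24782940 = 1.40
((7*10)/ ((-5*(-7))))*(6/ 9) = 4/ 3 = 1.33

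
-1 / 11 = -0.09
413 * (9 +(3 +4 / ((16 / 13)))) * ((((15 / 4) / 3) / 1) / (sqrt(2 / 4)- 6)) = -377895 / 284- 125965 * sqrt(2) / 1136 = -1487.43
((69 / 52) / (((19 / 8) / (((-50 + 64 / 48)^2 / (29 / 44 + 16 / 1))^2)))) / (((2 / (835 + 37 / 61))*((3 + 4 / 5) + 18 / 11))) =2466102594144527360 / 2841462010413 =867899.20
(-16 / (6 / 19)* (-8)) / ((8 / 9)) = 456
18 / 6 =3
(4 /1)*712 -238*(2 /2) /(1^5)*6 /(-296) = 2852.82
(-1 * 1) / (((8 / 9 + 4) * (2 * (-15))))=3 / 440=0.01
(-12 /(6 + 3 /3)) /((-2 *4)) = 3 /14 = 0.21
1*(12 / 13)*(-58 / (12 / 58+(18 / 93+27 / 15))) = -1042840 / 42861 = -24.33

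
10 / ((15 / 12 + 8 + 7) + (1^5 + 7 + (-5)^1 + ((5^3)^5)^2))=40 / 3725290298461914062577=0.00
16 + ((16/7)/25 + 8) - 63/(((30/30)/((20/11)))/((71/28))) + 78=-362599/1925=-188.36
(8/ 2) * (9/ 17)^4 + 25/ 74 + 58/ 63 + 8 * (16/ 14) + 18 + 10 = 38.72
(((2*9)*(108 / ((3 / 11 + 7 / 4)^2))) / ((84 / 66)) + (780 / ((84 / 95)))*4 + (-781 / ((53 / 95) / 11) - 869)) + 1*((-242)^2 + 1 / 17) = 329706801459 / 7136821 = 46197.99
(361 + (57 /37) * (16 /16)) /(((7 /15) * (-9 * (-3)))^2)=335350 /146853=2.28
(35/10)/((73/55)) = 385/146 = 2.64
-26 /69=-0.38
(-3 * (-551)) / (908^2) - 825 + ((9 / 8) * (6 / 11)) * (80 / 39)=-97117500501 / 117898352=-823.74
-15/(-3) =5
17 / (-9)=-17 / 9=-1.89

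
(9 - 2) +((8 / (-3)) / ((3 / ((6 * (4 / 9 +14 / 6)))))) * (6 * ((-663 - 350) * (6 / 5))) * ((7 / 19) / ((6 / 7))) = 7943117 / 171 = 46450.98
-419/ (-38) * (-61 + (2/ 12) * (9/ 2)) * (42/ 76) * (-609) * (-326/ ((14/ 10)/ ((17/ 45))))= -56802000227/ 2888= -19668282.63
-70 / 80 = -7 / 8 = -0.88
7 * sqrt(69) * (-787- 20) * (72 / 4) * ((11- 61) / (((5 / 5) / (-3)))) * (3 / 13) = -45756900 * sqrt(69) / 13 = -29237335.19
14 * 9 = 126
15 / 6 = 5 / 2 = 2.50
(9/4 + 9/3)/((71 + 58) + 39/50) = 25/618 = 0.04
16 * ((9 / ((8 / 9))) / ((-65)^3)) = -0.00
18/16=1.12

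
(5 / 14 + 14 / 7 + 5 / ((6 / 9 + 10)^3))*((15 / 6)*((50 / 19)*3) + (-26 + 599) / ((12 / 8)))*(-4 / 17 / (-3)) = 81062011 / 1089536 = 74.40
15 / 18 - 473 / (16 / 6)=-4237 / 24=-176.54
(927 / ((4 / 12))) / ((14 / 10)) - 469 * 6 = -5793 / 7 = -827.57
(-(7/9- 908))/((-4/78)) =-106145/6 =-17690.83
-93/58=-1.60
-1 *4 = -4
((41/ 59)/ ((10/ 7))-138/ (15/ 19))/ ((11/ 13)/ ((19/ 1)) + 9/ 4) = -10161086/ 133753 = -75.97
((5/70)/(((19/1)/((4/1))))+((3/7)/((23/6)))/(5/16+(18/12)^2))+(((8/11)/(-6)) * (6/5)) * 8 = -7622126/6898045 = -1.10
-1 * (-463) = 463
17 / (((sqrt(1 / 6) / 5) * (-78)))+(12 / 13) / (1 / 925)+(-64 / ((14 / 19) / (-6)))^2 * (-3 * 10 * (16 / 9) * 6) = -55360336740 / 637 - 85 * sqrt(6) / 78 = -86907909.64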